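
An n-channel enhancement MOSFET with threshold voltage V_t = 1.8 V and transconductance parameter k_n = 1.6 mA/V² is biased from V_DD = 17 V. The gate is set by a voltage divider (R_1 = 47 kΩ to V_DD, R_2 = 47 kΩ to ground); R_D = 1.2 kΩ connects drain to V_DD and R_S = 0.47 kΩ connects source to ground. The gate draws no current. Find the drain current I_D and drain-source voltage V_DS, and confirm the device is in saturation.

V_G = V_DD·R_2/(R_1+R_2) = 17×47/94 = 8.5 V.
Assume saturation: I_D = (k_n/2)(V_GS − V_t)² with V_GS = V_G − I_D·R_S = 8.5 − 0.47·I_D.
Substituting gives 0.177·I_D² − 6.04·I_D + 35.9 = 0, with roots I_D = 7.67 or 26.5 mA.
The root I_D = 26.5 mA gives V_GS = -3.96 V ≤ V_t, so take I_D = 7.67 mA.
Then V_GS = 4.9 V and V_DS = V_DD − I_D(R_D+R_S) = 17 − 7.67×1.67 = 4.19 V.
Saturation requires V_DS ≥ V_GS − V_t = 3.1 V; 4.19 ≥ 3.1 ✓.

I_D ≈ 7.7 mA, V_DS ≈ 4.2 V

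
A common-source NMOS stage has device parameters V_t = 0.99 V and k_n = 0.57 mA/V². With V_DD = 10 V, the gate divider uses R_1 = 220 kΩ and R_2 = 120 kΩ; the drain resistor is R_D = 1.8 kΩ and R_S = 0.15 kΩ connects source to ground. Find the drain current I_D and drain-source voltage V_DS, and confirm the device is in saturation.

V_G = V_DD·R_2/(R_1+R_2) = 10×120/340 = 3.53 V.
Assume saturation: I_D = (k_n/2)(V_GS − V_t)² with V_GS = V_G − I_D·R_S = 3.53 − 0.15·I_D.
Substituting gives 0.00641·I_D² − 1.22·I_D + 1.84 = 0, with roots I_D = 1.52 or 188 mA.
The root I_D = 188 mA gives V_GS = -24.7 V ≤ V_t, so take I_D = 1.52 mA.
Then V_GS = 3.3 V and V_DS = V_DD − I_D(R_D+R_S) = 10 − 1.52×1.95 = 7.03 V.
Saturation requires V_DS ≥ V_GS − V_t = 2.31 V; 7.03 ≥ 2.31 ✓.

I_D ≈ 1.5 mA, V_DS ≈ 7 V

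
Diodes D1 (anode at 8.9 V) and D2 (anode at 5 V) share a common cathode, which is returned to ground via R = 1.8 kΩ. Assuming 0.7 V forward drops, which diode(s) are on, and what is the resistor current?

Assume both conduct. Then node N would need to be at both 8.9−0.7 = 8.2 V and 5−0.7 = 4.3 V, which is impossible.
Assume only D1 conducts: V_N = 8.9 − 0.7 = 8.2 V, so I_R = 8.2/1.8 = 4.56 mA.
Check D2: its anode-to-cathode voltage is 5 − 8.2 = -3.2 V < 0.7 V, so it is off. The assumption is consistent.

Only D1 conducts; I_R ≈ 4.6 mA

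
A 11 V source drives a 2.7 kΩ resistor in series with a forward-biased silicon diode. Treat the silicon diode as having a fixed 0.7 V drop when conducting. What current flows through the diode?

I ≈ 3.8 mA

KVL around the loop: 11 = V_D + I·R = 0.7 + I × 2.7 kΩ.
So I = (11 − 0.7) / 2.7 kΩ = 10.3 / 2.7 = 3.81 mA.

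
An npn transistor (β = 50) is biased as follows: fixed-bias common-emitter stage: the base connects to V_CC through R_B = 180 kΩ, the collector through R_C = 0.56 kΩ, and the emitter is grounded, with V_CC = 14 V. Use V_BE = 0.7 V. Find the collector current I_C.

I_C ≈ 3.7 mA

Base loop: V_CC = I_B·R_B + V_BE, so I_B = (14 − 0.7)/180 kΩ = 0.0739 mA.
In the active region I_C = β·I_B = 50 × 0.0739 = 3.69 mA.
Collector loop: V_CE = V_CC − I_C·R_C = 14 − 3.69×0.56 = 11.9 V.
Since V_CE = 11.9 V > V_CE(sat) ≈ 0.2 V, the transistor is in the active region as assumed.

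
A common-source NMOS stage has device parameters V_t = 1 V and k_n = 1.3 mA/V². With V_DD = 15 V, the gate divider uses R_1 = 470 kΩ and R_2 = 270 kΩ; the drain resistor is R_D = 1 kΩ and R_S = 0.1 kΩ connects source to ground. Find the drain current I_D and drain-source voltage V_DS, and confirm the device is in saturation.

I_D ≈ 8.5 mA, V_DS ≈ 5.6 V

V_G = V_DD·R_2/(R_1+R_2) = 15×270/740 = 5.47 V.
Assume saturation: I_D = (k_n/2)(V_GS − V_t)² with V_GS = V_G − I_D·R_S = 5.47 − 0.1·I_D.
Substituting gives 0.0065·I_D² − 1.58·I_D + 13 = 0, with roots I_D = 8.52 or 235 mA.
The root I_D = 235 mA gives V_GS = -18 V ≤ V_t, so take I_D = 8.52 mA.
Then V_GS = 4.62 V and V_DS = V_DD − I_D(R_D+R_S) = 15 − 8.52×1.1 = 5.63 V.
Saturation requires V_DS ≥ V_GS − V_t = 3.62 V; 5.63 ≥ 3.62 ✓.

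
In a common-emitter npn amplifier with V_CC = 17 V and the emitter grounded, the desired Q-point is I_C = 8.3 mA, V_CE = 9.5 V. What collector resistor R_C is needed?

Collector loop: V_CC = I_C·R_C + V_CE.
R_C = (V_CC − V_CE)/I_C = (17 − 9.5)/8.3 = 0.904 kΩ.

R_C ≈ 0.9 kΩ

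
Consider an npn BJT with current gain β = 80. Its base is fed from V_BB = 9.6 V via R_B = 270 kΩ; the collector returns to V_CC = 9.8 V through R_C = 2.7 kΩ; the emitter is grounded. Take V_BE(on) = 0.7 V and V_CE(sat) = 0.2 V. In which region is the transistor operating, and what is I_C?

Assume active. Base-emitter loop: I_B = (V_BB − V_BE)/R_B = (9.6 − 0.7)/270 = 0.033 mA.
I_C = β·I_B = 80×0.033 = 2.64 mA.
V_CE = V_CC − I_C·R_C = 9.8 − 2.64×2.7 = 2.68 V > V_CE(sat), so the active-region assumption holds.

active; I_C ≈ 2.6 mA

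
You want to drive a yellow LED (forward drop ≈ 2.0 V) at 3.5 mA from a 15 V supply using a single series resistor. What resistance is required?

R ≈ 3.7 kΩ

The resistor drops V_S − V_D = 15 − 2.0 = 13 V at 3.5 mA.
R = 13 V / 3.5 mA = 3.71 kΩ.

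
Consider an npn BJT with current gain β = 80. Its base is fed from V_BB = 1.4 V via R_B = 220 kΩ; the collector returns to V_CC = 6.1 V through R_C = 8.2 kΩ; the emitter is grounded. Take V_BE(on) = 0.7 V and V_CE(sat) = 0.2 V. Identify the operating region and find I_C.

Assume active. Base-emitter loop: I_B = (V_BB − V_BE)/R_B = (1.4 − 0.7)/220 = 0.00318 mA.
I_C = β·I_B = 80×0.00318 = 0.255 mA.
V_CE = V_CC − I_C·R_C = 6.1 − 0.255×8.2 = 4.01 V > V_CE(sat), so the active-region assumption holds.

active; I_C ≈ 0.25 mA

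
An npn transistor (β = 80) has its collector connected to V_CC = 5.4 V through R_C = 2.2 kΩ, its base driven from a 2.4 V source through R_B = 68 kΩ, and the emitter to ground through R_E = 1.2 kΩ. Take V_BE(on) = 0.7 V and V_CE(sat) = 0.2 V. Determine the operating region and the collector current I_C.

Assume active. Base-emitter loop: I_B = (V_BB − V_BE)/(R_B + (β+1)R_E) = (2.4 − 0.7)/(68 + 81×1.2) = 0.0103 mA.
I_C = β·I_B = 80×0.0103 = 0.823 mA.
V_CE = V_CC − I_C·R_C − I_E·R_E = 5.4 − 0.823×2.2 − 0.834×1.2 = 2.59 V > V_CE(sat), so the active-region assumption holds.

active; I_C ≈ 0.82 mA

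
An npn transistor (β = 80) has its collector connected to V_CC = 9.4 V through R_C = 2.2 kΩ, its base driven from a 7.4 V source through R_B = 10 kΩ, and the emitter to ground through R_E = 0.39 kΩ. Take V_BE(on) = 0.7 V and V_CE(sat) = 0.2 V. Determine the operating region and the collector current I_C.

saturation; I_C ≈ 3.5 mA

Assume active: I_B = (7.4 − 0.7)/(10 + 81×0.39) = 0.161 mA, I_C = β·I_B = 12.9 mA.
Then V_CE = 9.4 − 12.9×2.2 − 13×0.39 = -24 V < 0.2 V — the active assumption fails.
Re-solve with V_CE = 0.2 V. KCL at the emitter: V_E/R_E = (V_BB−0.7−V_E)/R_B + (V_CC−0.2−V_E)/R_C, giving V_E = 1.56 V.
I_C = (V_CC − 0.2 − V_E)/R_C = (9.2 − 1.56)/2.2 = 3.47 mA.
Check: I_B = (6.7 − 1.56)/10 = 0.514 mA, and β·I_B = 41.2 mA > I_C, confirming saturation.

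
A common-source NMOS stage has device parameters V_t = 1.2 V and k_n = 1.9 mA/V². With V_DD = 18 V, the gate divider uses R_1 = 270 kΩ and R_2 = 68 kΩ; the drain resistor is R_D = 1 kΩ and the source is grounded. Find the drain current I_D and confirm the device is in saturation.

V_G = V_DD·R_2/(R_1+R_2) = 18×68/338 = 3.62 V. With the source grounded, V_GS = V_G = 3.62 V.
Assume saturation: I_D = (k_n/2)(V_GS − V_t)² = (1.9/2)×(3.62 − 1.2)² = 0.95×2.42² = 5.57 mA.
V_DS = V_DD − I_D·R_D = 18 − 5.57×1 = 12.4 V.
Saturation requires V_DS ≥ V_GS − V_t = 2.42 V; 12.4 ≥ 2.42 ✓.

I_D ≈ 5.6 mA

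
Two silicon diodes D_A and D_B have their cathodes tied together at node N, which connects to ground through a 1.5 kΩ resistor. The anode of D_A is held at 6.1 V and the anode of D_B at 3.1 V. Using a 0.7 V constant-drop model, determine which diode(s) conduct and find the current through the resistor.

Assume both conduct. Then node N would need to be at both 6.1−0.7 = 5.4 V and 3.1−0.7 = 2.4 V, which is impossible.
Assume only D_A conducts: V_N = 6.1 − 0.7 = 5.4 V, so I_R = 5.4/1.5 = 3.6 mA.
Check D_B: its anode-to-cathode voltage is 3.1 − 5.4 = -2.3 V < 0.7 V, so it is off. The assumption is consistent.

Only D_A conducts; I_R ≈ 3.6 mA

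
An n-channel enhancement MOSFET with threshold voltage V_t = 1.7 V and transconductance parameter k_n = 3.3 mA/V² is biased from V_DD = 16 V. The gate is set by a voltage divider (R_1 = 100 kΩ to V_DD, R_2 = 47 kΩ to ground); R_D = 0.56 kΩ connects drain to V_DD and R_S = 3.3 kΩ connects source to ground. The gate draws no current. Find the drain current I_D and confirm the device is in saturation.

V_G = V_DD·R_2/(R_1+R_2) = 16×47/147 = 5.12 V.
Assume saturation: I_D = (k_n/2)(V_GS − V_t)² with V_GS = V_G − I_D·R_S = 5.12 − 3.3·I_D.
Substituting gives 18·I_D² − 38.2·I_D + 19.2 = 0, with roots I_D = 0.821 or 1.3 mA.
The root I_D = 1.3 mA gives V_GS = 0.811 V ≤ V_t, so take I_D = 0.821 mA.
Then V_GS = 2.41 V and V_DS = V_DD − I_D(R_D+R_S) = 16 − 0.821×3.86 = 12.8 V.
Saturation requires V_DS ≥ V_GS − V_t = 0.706 V; 12.8 ≥ 0.706 ✓.

I_D ≈ 0.82 mA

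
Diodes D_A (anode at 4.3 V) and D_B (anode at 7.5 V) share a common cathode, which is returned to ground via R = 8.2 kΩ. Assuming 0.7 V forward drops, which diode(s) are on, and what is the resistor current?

Only D_B conducts; I_R ≈ 0.83 mA

Assume both conduct. Then node N would need to be at both 4.3−0.7 = 3.6 V and 7.5−0.7 = 6.8 V, which is impossible.
Assume only D_B conducts: V_N = 7.5 − 0.7 = 6.8 V, so I_R = 6.8/8.2 = 0.829 mA.
Check D_A: its anode-to-cathode voltage is 4.3 − 6.8 = -2.5 V < 0.7 V, so it is off. The assumption is consistent.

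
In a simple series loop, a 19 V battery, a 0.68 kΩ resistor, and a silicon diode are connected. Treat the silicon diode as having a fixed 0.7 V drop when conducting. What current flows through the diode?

KVL around the loop: 19 = V_D + I·R = 0.7 + I × 0.68 kΩ.
So I = (19 − 0.7) / 0.68 kΩ = 18.3 / 0.68 = 26.9 mA.

I ≈ 27 mA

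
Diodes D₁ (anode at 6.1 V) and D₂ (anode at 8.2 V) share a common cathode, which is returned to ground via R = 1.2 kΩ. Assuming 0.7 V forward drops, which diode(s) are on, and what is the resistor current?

Only D₂ conducts; I_R ≈ 6.2 mA

Assume both conduct. Then node N would need to be at both 6.1−0.7 = 5.4 V and 8.2−0.7 = 7.5 V, which is impossible.
Assume only D₂ conducts: V_N = 8.2 − 0.7 = 7.5 V, so I_R = 7.5/1.2 = 6.25 mA.
Check D₁: its anode-to-cathode voltage is 6.1 − 7.5 = -1.4 V < 0.7 V, so it is off. The assumption is consistent.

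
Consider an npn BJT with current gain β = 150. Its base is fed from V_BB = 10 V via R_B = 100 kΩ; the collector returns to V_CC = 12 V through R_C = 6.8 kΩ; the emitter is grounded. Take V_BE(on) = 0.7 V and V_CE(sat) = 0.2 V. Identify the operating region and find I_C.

saturation; I_C ≈ 1.7 mA

Assume active: I_B = (10 − 0.7)/100 = 0.093 mA, giving I_C = β·I_B = 14 mA.
But then V_CE = 12 − 14×6.8 = -82.9 V < V_CE(sat) = 0.2 V — impossible in the active region.
So the transistor is saturated. With V_CE = 0.2 V, I_C = (V_CC − 0.2)/R_C = 11.8/6.8 = 1.74 mA.
Check: β·I_B = 14 mA > I_C = 1.74 mA, confirming saturation.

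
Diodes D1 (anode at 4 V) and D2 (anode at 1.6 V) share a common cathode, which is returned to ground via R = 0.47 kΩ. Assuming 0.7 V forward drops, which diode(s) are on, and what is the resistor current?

Assume both conduct. Then node N would need to be at both 4−0.7 = 3.3 V and 1.6−0.7 = 0.9 V, which is impossible.
Assume only D1 conducts: V_N = 4 − 0.7 = 3.3 V, so I_R = 3.3/0.47 = 7.02 mA.
Check D2: its anode-to-cathode voltage is 1.6 − 3.3 = -1.7 V < 0.7 V, so it is off. The assumption is consistent.

Only D1 conducts; I_R ≈ 7 mA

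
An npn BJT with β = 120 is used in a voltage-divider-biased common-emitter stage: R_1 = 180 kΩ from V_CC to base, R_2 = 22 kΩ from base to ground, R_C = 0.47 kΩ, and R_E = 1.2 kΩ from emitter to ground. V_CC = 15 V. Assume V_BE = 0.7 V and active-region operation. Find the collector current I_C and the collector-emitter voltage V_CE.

Thevenize the base divider: V_Th = V_CC·R_2/(R_1+R_2) = 15×22/202 = 1.63 V, R_Th = R_1‖R_2 = 19.6 kΩ.
Base-emitter loop: V_Th = I_B·R_Th + V_BE + (β+1)I_B·R_E, so I_B = (1.63 − 0.7) / (19.6 + 121×1.2) = 0.00567 mA.
I_C = β·I_B = 120×0.00567 = 0.68 mA, and I_E = (β+1)I_B = 0.686 mA.
V_CE = V_CC − I_C·R_C − I_E·R_E = 15 − 0.68×0.47 − 0.686×1.2 = 13.9 V.
V_CE = 13.9 V > 0.2 V confirms active-region operation.

I_C ≈ 0.68 mA, V_CE ≈ 14 V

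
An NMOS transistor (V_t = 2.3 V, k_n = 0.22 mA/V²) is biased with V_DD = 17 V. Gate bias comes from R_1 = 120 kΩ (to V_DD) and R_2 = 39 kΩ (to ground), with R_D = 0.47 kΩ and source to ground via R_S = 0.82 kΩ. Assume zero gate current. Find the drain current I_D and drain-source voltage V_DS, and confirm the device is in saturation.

V_G = V_DD·R_2/(R_1+R_2) = 17×39/159 = 4.17 V.
Assume saturation: I_D = (k_n/2)(V_GS − V_t)² with V_GS = V_G − I_D·R_S = 4.17 − 0.82·I_D.
Substituting gives 0.074·I_D² − 1.34·I_D + 0.385 = 0, with roots I_D = 0.292 or 17.8 mA.
The root I_D = 17.8 mA gives V_GS = -10.4 V ≤ V_t, so take I_D = 0.292 mA.
Then V_GS = 3.93 V and V_DS = V_DD − I_D(R_D+R_S) = 17 − 0.292×1.29 = 16.6 V.
Saturation requires V_DS ≥ V_GS − V_t = 1.63 V; 16.6 ≥ 1.63 ✓.

I_D ≈ 0.29 mA, V_DS ≈ 17 V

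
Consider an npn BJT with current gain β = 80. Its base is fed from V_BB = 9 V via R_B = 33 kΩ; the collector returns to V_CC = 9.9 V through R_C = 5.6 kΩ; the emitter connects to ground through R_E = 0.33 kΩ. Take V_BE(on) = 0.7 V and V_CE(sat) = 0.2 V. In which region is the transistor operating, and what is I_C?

Assume active: I_B = (9 − 0.7)/(33 + 81×0.33) = 0.139 mA, I_C = β·I_B = 11.1 mA.
Then V_CE = 9.9 − 11.1×5.6 − 11.3×0.33 = -56.1 V < 0.2 V — the active assumption fails.
Re-solve with V_CE = 0.2 V. KCL at the emitter: V_E/R_E = (V_BB−0.7−V_E)/R_B + (V_CC−0.2−V_E)/R_C, giving V_E = 0.612 V.
I_C = (V_CC − 0.2 − V_E)/R_C = (9.7 − 0.612)/5.6 = 1.62 mA.
Check: I_B = (8.3 − 0.612)/33 = 0.233 mA, and β·I_B = 18.6 mA > I_C, confirming saturation.

saturation; I_C ≈ 1.6 mA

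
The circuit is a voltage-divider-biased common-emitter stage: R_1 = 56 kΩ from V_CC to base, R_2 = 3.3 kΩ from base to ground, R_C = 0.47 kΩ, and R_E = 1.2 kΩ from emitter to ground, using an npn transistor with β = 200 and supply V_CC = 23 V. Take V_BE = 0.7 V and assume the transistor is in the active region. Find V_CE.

Thevenize the base divider: V_Th = V_CC·R_2/(R_1+R_2) = 23×3.3/59.3 = 1.28 V, R_Th = R_1‖R_2 = 3.12 kΩ.
Base-emitter loop: V_Th = I_B·R_Th + V_BE + (β+1)I_B·R_E, so I_B = (1.28 − 0.7) / (3.12 + 201×1.2) = 0.00237 mA.
I_C = β·I_B = 200×0.00237 = 0.475 mA, and I_E = (β+1)I_B = 0.477 mA.
V_CE = V_CC − I_C·R_C − I_E·R_E = 23 − 0.475×0.47 − 0.477×1.2 = 22.2 V.
V_CE = 22.2 V > 0.2 V confirms active-region operation.

V_CE ≈ 22 V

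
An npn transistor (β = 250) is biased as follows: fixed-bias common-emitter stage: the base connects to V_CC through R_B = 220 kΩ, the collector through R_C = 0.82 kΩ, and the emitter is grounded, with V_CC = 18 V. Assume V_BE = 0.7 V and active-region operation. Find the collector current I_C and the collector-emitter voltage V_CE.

Base loop: V_CC = I_B·R_B + V_BE, so I_B = (18 − 0.7)/220 kΩ = 0.0786 mA.
In the active region I_C = β·I_B = 250 × 0.0786 = 19.7 mA.
Collector loop: V_CE = V_CC − I_C·R_C = 18 − 19.7×0.82 = 1.88 V.
Since V_CE = 1.88 V > V_CE(sat) ≈ 0.2 V, the transistor is in the active region as assumed.

I_C ≈ 20 mA, V_CE ≈ 1.9 V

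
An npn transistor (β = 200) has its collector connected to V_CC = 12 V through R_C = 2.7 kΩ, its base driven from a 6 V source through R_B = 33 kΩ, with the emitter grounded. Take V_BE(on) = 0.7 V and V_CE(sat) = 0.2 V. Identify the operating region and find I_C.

Assume active: I_B = (6 − 0.7)/33 = 0.161 mA, giving I_C = β·I_B = 32.1 mA.
But then V_CE = 12 − 32.1×2.7 = -74.7 V < V_CE(sat) = 0.2 V — impossible in the active region.
So the transistor is saturated. With V_CE = 0.2 V, I_C = (V_CC − 0.2)/R_C = 11.8/2.7 = 4.37 mA.
Check: β·I_B = 32.1 mA > I_C = 4.37 mA, confirming saturation.

saturation; I_C ≈ 4.4 mA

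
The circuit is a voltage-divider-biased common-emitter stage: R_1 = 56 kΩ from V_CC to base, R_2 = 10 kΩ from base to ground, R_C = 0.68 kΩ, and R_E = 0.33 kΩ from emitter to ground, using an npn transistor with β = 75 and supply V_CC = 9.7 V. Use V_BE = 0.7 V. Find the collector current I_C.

Thevenize the base divider: V_Th = V_CC·R_2/(R_1+R_2) = 9.7×10/66 = 1.47 V, R_Th = R_1‖R_2 = 8.48 kΩ.
Base-emitter loop: V_Th = I_B·R_Th + V_BE + (β+1)I_B·R_E, so I_B = (1.47 − 0.7) / (8.48 + 76×0.33) = 0.0229 mA.
I_C = β·I_B = 75×0.0229 = 1.72 mA, and I_E = (β+1)I_B = 1.74 mA.
V_CE = V_CC − I_C·R_C − I_E·R_E = 9.7 − 1.72×0.68 − 1.74×0.33 = 7.96 V.
V_CE = 7.96 V > 0.2 V confirms active-region operation.

I_C ≈ 1.7 mA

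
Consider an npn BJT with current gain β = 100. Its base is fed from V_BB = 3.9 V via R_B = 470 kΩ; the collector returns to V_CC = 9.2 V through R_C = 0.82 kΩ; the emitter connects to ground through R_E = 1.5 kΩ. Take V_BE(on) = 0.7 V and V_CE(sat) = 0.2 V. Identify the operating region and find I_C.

Assume active. Base-emitter loop: I_B = (V_BB − V_BE)/(R_B + (β+1)R_E) = (3.9 − 0.7)/(470 + 101×1.5) = 0.00515 mA.
I_C = β·I_B = 100×0.00515 = 0.515 mA.
V_CE = V_CC − I_C·R_C − I_E·R_E = 9.2 − 0.515×0.82 − 0.52×1.5 = 8 V > V_CE(sat), so the active-region assumption holds.

active; I_C ≈ 0.51 mA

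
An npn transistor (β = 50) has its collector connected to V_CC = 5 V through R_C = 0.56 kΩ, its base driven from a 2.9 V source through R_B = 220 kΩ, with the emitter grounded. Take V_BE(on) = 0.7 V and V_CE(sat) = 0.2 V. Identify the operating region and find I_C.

active; I_C ≈ 0.5 mA

Assume active. Base-emitter loop: I_B = (V_BB − V_BE)/R_B = (2.9 − 0.7)/220 = 0.01 mA.
I_C = β·I_B = 50×0.01 = 0.5 mA.
V_CE = V_CC − I_C·R_C = 5 − 0.5×0.56 = 4.72 V > V_CE(sat), so the active-region assumption holds.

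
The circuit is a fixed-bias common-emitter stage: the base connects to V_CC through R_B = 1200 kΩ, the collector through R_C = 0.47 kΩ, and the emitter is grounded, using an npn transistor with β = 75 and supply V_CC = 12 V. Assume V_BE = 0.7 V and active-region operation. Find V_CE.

Base loop: V_CC = I_B·R_B + V_BE, so I_B = (12 − 0.7)/1200 kΩ = 0.00942 mA.
In the active region I_C = β·I_B = 75 × 0.00942 = 0.706 mA.
Collector loop: V_CE = V_CC − I_C·R_C = 12 − 0.706×0.47 = 11.7 V.
Since V_CE = 11.7 V > V_CE(sat) ≈ 0.2 V, the transistor is in the active region as assumed.

V_CE ≈ 12 V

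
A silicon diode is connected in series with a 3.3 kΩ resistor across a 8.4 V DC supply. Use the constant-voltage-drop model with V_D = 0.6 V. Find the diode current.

I ≈ 2.4 mA

KVL around the loop: 8.4 = V_D + I·R = 0.6 + I × 3.3 kΩ.
So I = (8.4 − 0.6) / 3.3 kΩ = 7.8 / 3.3 = 2.36 mA.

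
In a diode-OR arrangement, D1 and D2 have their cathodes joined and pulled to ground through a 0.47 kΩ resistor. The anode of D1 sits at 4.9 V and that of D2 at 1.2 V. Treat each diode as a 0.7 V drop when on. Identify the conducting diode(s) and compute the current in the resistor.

Assume both conduct. Then node N would need to be at both 4.9−0.7 = 4.2 V and 1.2−0.7 = 0.5 V, which is impossible.
Assume only D1 conducts: V_N = 4.9 − 0.7 = 4.2 V, so I_R = 4.2/0.47 = 8.94 mA.
Check D2: its anode-to-cathode voltage is 1.2 − 4.2 = -3 V < 0.7 V, so it is off. The assumption is consistent.

Only D1 conducts; I_R ≈ 8.9 mA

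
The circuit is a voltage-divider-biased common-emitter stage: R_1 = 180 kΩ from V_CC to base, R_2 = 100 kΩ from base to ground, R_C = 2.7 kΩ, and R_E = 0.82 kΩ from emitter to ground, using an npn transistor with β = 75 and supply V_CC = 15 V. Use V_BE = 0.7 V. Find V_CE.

V_CE ≈ 5.3 V

Thevenize the base divider: V_Th = V_CC·R_2/(R_1+R_2) = 15×100/280 = 5.36 V, R_Th = R_1‖R_2 = 64.3 kΩ.
Base-emitter loop: V_Th = I_B·R_Th + V_BE + (β+1)I_B·R_E, so I_B = (5.36 − 0.7) / (64.3 + 76×0.82) = 0.0368 mA.
I_C = β·I_B = 75×0.0368 = 2.76 mA, and I_E = (β+1)I_B = 2.8 mA.
V_CE = V_CC − I_C·R_C − I_E·R_E = 15 − 2.76×2.7 − 2.8×0.82 = 5.26 V.
V_CE = 5.26 V > 0.2 V confirms active-region operation.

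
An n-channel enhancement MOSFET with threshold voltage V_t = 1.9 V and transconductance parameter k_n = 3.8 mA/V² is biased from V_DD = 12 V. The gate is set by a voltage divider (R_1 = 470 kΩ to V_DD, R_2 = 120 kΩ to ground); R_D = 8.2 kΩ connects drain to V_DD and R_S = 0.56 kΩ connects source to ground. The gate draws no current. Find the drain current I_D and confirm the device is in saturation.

V_G = V_DD·R_2/(R_1+R_2) = 12×120/590 = 2.44 V.
Assume saturation: I_D = (k_n/2)(V_GS − V_t)² with V_GS = V_G − I_D·R_S = 2.44 − 0.56·I_D.
Substituting gives 0.596·I_D² − 2.15·I_D + 0.555 = 0, with roots I_D = 0.28 or 3.33 mA.
The root I_D = 3.33 mA gives V_GS = 0.576 V ≤ V_t, so take I_D = 0.28 mA.
Then V_GS = 2.28 V and V_DS = V_DD − I_D(R_D+R_S) = 12 − 0.28×8.76 = 9.55 V.
Saturation requires V_DS ≥ V_GS − V_t = 0.384 V; 9.55 ≥ 0.384 ✓.

I_D ≈ 0.28 mA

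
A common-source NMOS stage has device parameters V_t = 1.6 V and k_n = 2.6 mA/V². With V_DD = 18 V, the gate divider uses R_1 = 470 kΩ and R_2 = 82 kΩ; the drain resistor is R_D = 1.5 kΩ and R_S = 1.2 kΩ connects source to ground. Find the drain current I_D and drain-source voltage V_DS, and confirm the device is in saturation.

I_D ≈ 0.42 mA, V_DS ≈ 17 V

V_G = V_DD·R_2/(R_1+R_2) = 18×82/552 = 2.67 V.
Assume saturation: I_D = (k_n/2)(V_GS − V_t)² with V_GS = V_G − I_D·R_S = 2.67 − 1.2·I_D.
Substituting gives 1.87·I_D² − 4.35·I_D + 1.5 = 0, with roots I_D = 0.421 or 1.9 mA.
The root I_D = 1.9 mA gives V_GS = 0.39 V ≤ V_t, so take I_D = 0.421 mA.
Then V_GS = 2.17 V and V_DS = V_DD − I_D(R_D+R_S) = 18 − 0.421×2.7 = 16.9 V.
Saturation requires V_DS ≥ V_GS − V_t = 0.569 V; 16.9 ≥ 0.569 ✓.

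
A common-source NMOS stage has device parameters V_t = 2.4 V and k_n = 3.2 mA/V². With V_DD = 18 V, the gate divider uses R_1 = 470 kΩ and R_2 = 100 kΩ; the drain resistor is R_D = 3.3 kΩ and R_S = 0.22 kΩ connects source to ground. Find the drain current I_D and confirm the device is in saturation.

I_D ≈ 0.62 mA

V_G = V_DD·R_2/(R_1+R_2) = 18×100/570 = 3.16 V.
Assume saturation: I_D = (k_n/2)(V_GS − V_t)² with V_GS = V_G − I_D·R_S = 3.16 − 0.22·I_D.
Substituting gives 0.0774·I_D² − 1.53·I_D + 0.919 = 0, with roots I_D = 0.619 or 19.2 mA.
The root I_D = 19.2 mA gives V_GS = -1.06 V ≤ V_t, so take I_D = 0.619 mA.
Then V_GS = 3.02 V and V_DS = V_DD − I_D(R_D+R_S) = 18 − 0.619×3.52 = 15.8 V.
Saturation requires V_DS ≥ V_GS − V_t = 0.622 V; 15.8 ≥ 0.622 ✓.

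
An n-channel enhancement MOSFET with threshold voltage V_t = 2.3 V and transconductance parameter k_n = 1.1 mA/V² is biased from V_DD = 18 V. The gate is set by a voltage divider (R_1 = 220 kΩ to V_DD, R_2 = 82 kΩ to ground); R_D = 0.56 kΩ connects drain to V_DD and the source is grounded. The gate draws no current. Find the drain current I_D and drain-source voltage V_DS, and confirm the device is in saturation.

V_G = V_DD·R_2/(R_1+R_2) = 18×82/302 = 4.89 V. With the source grounded, V_GS = V_G = 4.89 V.
Assume saturation: I_D = (k_n/2)(V_GS − V_t)² = (1.1/2)×(4.89 − 2.3)² = 0.55×2.59² = 3.68 mA.
V_DS = V_DD − I_D·R_D = 18 − 3.68×0.56 = 15.9 V.
Saturation requires V_DS ≥ V_GS − V_t = 2.59 V; 15.9 ≥ 2.59 ✓.

I_D ≈ 3.7 mA, V_DS ≈ 16 V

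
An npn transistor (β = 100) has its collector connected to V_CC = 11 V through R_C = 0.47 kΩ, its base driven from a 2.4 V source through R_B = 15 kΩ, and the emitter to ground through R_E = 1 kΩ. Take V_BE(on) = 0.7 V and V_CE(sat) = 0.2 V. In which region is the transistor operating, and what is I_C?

Assume active. Base-emitter loop: I_B = (V_BB − V_BE)/(R_B + (β+1)R_E) = (2.4 − 0.7)/(15 + 101×1) = 0.0147 mA.
I_C = β·I_B = 100×0.0147 = 1.47 mA.
V_CE = V_CC − I_C·R_C − I_E·R_E = 11 − 1.47×0.47 − 1.48×1 = 8.83 V > V_CE(sat), so the active-region assumption holds.

active; I_C ≈ 1.5 mA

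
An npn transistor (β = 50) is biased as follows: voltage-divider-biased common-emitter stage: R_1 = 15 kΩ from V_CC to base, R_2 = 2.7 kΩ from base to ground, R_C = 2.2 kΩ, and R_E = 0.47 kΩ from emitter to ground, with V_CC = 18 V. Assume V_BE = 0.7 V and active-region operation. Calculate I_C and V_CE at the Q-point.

I_C ≈ 3.9 mA, V_CE ≈ 7.6 V

Thevenize the base divider: V_Th = V_CC·R_2/(R_1+R_2) = 18×2.7/17.7 = 2.75 V, R_Th = R_1‖R_2 = 2.29 kΩ.
Base-emitter loop: V_Th = I_B·R_Th + V_BE + (β+1)I_B·R_E, so I_B = (2.75 − 0.7) / (2.29 + 51×0.47) = 0.0779 mA.
I_C = β·I_B = 50×0.0779 = 3.9 mA, and I_E = (β+1)I_B = 3.97 mA.
V_CE = V_CC − I_C·R_C − I_E·R_E = 18 − 3.9×2.2 − 3.97×0.47 = 7.56 V.
V_CE = 7.56 V > 0.2 V confirms active-region operation.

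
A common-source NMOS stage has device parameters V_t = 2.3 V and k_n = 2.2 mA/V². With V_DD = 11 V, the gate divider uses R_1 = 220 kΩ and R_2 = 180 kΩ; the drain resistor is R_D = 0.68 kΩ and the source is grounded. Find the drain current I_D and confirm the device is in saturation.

V_G = V_DD·R_2/(R_1+R_2) = 11×180/400 = 4.95 V. With the source grounded, V_GS = V_G = 4.95 V.
Assume saturation: I_D = (k_n/2)(V_GS − V_t)² = (2.2/2)×(4.95 − 2.3)² = 1.1×2.65² = 7.72 mA.
V_DS = V_DD − I_D·R_D = 11 − 7.72×0.68 = 5.75 V.
Saturation requires V_DS ≥ V_GS − V_t = 2.65 V; 5.75 ≥ 2.65 ✓.

I_D ≈ 7.7 mA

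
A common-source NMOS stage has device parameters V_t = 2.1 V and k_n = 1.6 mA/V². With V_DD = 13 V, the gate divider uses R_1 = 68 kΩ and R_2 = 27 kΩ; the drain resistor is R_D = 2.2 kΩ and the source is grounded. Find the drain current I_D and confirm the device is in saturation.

I_D ≈ 2 mA

V_G = V_DD·R_2/(R_1+R_2) = 13×27/95 = 3.69 V. With the source grounded, V_GS = V_G = 3.69 V.
Assume saturation: I_D = (k_n/2)(V_GS − V_t)² = (1.6/2)×(3.69 − 2.1)² = 0.8×1.59² = 2.03 mA.
V_DS = V_DD − I_D·R_D = 13 − 2.03×2.2 = 8.52 V.
Saturation requires V_DS ≥ V_GS − V_t = 1.59 V; 8.52 ≥ 1.59 ✓.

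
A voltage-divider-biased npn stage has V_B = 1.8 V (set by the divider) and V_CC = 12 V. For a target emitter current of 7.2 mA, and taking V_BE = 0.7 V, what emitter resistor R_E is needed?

R_E ≈ 0.15 kΩ

V_E = V_B − V_BE = 1.8 − 0.7 = 1.1 V.
R_E = V_E / I_E = 1.1 / 7.2 = 0.153 kΩ.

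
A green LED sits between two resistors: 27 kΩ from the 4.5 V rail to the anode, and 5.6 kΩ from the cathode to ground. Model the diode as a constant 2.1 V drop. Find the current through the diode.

The two resistors are in series with the diode, so KVL gives 4.5 = I·27 + 2.1 + I·5.6.
I = (4.5 − 2.1) / (27 + 5.6) kΩ = 2.4 / 32.6 = 0.0736 mA.

I ≈ 0.074 mA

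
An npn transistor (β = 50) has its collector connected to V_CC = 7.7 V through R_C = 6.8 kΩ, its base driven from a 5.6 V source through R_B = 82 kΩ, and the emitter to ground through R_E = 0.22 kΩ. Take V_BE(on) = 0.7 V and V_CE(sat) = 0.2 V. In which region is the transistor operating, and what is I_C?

saturation; I_C ≈ 1.1 mA

Assume active: I_B = (5.6 − 0.7)/(82 + 51×0.22) = 0.0526 mA, I_C = β·I_B = 2.63 mA.
Then V_CE = 7.7 − 2.63×6.8 − 2.68×0.22 = -10.8 V < 0.2 V — the active assumption fails.
Re-solve with V_CE = 0.2 V. KCL at the emitter: V_E/R_E = (V_BB−0.7−V_E)/R_B + (V_CC−0.2−V_E)/R_C, giving V_E = 0.247 V.
I_C = (V_CC − 0.2 − V_E)/R_C = (7.5 − 0.247)/6.8 = 1.07 mA.
Check: I_B = (4.9 − 0.247)/82 = 0.0567 mA, and β·I_B = 2.84 mA > I_C, confirming saturation.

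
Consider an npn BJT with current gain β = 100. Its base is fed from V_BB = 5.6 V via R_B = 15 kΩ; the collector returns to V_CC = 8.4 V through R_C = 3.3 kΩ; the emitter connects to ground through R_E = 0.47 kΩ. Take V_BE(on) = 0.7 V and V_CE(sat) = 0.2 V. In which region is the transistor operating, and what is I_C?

saturation; I_C ≈ 2.1 mA

Assume active: I_B = (5.6 − 0.7)/(15 + 101×0.47) = 0.0784 mA, I_C = β·I_B = 7.84 mA.
Then V_CE = 8.4 − 7.84×3.3 − 7.92×0.47 = -21.2 V < 0.2 V — the active assumption fails.
Re-solve with V_CE = 0.2 V. KCL at the emitter: V_E/R_E = (V_BB−0.7−V_E)/R_B + (V_CC−0.2−V_E)/R_C, giving V_E = 1.13 V.
I_C = (V_CC − 0.2 − V_E)/R_C = (8.2 − 1.13)/3.3 = 2.14 mA.
Check: I_B = (4.9 − 1.13)/15 = 0.252 mA, and β·I_B = 25.2 mA > I_C, confirming saturation.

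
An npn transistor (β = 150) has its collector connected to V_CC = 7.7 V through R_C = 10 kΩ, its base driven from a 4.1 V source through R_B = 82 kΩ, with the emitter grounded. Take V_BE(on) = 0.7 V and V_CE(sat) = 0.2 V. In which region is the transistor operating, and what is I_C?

Assume active: I_B = (4.1 − 0.7)/82 = 0.0415 mA, giving I_C = β·I_B = 6.22 mA.
But then V_CE = 7.7 − 6.22×10 = -54.5 V < V_CE(sat) = 0.2 V — impossible in the active region.
So the transistor is saturated. With V_CE = 0.2 V, I_C = (V_CC − 0.2)/R_C = 7.5/10 = 0.75 mA.
Check: β·I_B = 6.22 mA > I_C = 0.75 mA, confirming saturation.

saturation; I_C ≈ 0.75 mA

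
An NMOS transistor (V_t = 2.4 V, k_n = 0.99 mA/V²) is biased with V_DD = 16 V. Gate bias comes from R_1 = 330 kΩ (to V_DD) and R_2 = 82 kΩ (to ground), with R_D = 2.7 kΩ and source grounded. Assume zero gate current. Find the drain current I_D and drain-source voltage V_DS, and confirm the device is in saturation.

V_G = V_DD·R_2/(R_1+R_2) = 16×82/412 = 3.18 V. With the source grounded, V_GS = V_G = 3.18 V.
Assume saturation: I_D = (k_n/2)(V_GS − V_t)² = (0.99/2)×(3.18 − 2.4)² = 0.495×0.784² = 0.305 mA.
V_DS = V_DD − I_D·R_D = 16 − 0.305×2.7 = 15.2 V.
Saturation requires V_DS ≥ V_GS − V_t = 0.784 V; 15.2 ≥ 0.784 ✓.

I_D ≈ 0.3 mA, V_DS ≈ 15 V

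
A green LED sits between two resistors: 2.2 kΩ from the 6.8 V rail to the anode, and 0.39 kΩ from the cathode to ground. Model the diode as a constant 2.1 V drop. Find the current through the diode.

I ≈ 1.8 mA

The two resistors are in series with the diode, so KVL gives 6.8 = I·2.2 + 2.1 + I·0.39.
I = (6.8 − 2.1) / (2.2 + 0.39) kΩ = 4.7 / 2.59 = 1.81 mA.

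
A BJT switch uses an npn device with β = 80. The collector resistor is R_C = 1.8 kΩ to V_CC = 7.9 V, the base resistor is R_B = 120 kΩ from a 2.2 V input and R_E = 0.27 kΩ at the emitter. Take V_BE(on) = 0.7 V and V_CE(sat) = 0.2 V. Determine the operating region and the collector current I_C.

Assume active. Base-emitter loop: I_B = (V_BB − V_BE)/(R_B + (β+1)R_E) = (2.2 − 0.7)/(120 + 81×0.27) = 0.0106 mA.
I_C = β·I_B = 80×0.0106 = 0.846 mA.
V_CE = V_CC − I_C·R_C − I_E·R_E = 7.9 − 0.846×1.8 − 0.856×0.27 = 6.15 V > V_CE(sat), so the active-region assumption holds.

active; I_C ≈ 0.85 mA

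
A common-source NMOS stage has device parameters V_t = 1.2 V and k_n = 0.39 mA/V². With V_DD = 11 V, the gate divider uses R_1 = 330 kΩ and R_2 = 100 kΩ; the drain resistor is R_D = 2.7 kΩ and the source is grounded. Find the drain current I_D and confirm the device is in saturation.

I_D ≈ 0.36 mA

V_G = V_DD·R_2/(R_1+R_2) = 11×100/430 = 2.56 V. With the source grounded, V_GS = V_G = 2.56 V.
Assume saturation: I_D = (k_n/2)(V_GS − V_t)² = (0.39/2)×(2.56 − 1.2)² = 0.195×1.36² = 0.36 mA.
V_DS = V_DD − I_D·R_D = 11 − 0.36×2.7 = 10 V.
Saturation requires V_DS ≥ V_GS − V_t = 1.36 V; 10 ≥ 1.36 ✓.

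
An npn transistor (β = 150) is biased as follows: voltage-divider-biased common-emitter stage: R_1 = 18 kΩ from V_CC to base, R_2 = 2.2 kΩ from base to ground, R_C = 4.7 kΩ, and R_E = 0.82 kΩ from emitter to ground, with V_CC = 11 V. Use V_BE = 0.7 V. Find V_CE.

Thevenize the base divider: V_Th = V_CC·R_2/(R_1+R_2) = 11×2.2/20.2 = 1.2 V, R_Th = R_1‖R_2 = 1.96 kΩ.
Base-emitter loop: V_Th = I_B·R_Th + V_BE + (β+1)I_B·R_E, so I_B = (1.2 − 0.7) / (1.96 + 151×0.82) = 0.00396 mA.
I_C = β·I_B = 150×0.00396 = 0.594 mA, and I_E = (β+1)I_B = 0.598 mA.
V_CE = V_CC − I_C·R_C − I_E·R_E = 11 − 0.594×4.7 − 0.598×0.82 = 7.72 V.
V_CE = 7.72 V > 0.2 V confirms active-region operation.

V_CE ≈ 7.7 V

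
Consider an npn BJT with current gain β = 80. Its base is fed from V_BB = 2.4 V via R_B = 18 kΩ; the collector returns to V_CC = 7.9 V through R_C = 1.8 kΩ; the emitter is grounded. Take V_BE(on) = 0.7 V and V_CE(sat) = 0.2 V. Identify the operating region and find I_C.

saturation; I_C ≈ 4.3 mA

Assume active: I_B = (2.4 − 0.7)/18 = 0.0944 mA, giving I_C = β·I_B = 7.56 mA.
But then V_CE = 7.9 − 7.56×1.8 = -5.7 V < V_CE(sat) = 0.2 V — impossible in the active region.
So the transistor is saturated. With V_CE = 0.2 V, I_C = (V_CC − 0.2)/R_C = 7.7/1.8 = 4.28 mA.
Check: β·I_B = 7.56 mA > I_C = 4.28 mA, confirming saturation.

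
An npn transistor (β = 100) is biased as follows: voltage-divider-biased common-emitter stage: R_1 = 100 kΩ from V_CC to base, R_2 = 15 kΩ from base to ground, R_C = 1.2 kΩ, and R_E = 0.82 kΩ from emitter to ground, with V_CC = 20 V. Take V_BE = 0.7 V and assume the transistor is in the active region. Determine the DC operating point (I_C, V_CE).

Thevenize the base divider: V_Th = V_CC·R_2/(R_1+R_2) = 20×15/115 = 2.61 V, R_Th = R_1‖R_2 = 13 kΩ.
Base-emitter loop: V_Th = I_B·R_Th + V_BE + (β+1)I_B·R_E, so I_B = (2.61 − 0.7) / (13 + 101×0.82) = 0.0199 mA.
I_C = β·I_B = 100×0.0199 = 1.99 mA, and I_E = (β+1)I_B = 2.01 mA.
V_CE = V_CC − I_C·R_C − I_E·R_E = 20 − 1.99×1.2 − 2.01×0.82 = 16 V.
V_CE = 16 V > 0.2 V confirms active-region operation.

I_C ≈ 2 mA, V_CE ≈ 16 V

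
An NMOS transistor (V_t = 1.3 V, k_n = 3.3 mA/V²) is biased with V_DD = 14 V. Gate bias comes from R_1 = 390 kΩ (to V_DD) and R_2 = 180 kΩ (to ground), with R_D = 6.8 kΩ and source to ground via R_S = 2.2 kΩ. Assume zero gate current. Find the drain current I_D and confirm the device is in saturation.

V_G = V_DD·R_2/(R_1+R_2) = 14×180/570 = 4.42 V.
Assume saturation: I_D = (k_n/2)(V_GS − V_t)² with V_GS = V_G − I_D·R_S = 4.42 − 2.2·I_D.
Substituting gives 7.99·I_D² − 23.7·I_D + 16.1 = 0, with roots I_D = 1.06 or 1.91 mA.
The root I_D = 1.91 mA gives V_GS = 0.225 V ≤ V_t, so take I_D = 1.06 mA.
Then V_GS = 2.1 V and V_DS = V_DD − I_D(R_D+R_S) = 14 − 1.06×9 = 4.5 V.
Saturation requires V_DS ≥ V_GS − V_t = 0.8 V; 4.5 ≥ 0.8 ✓.

I_D ≈ 1.1 mA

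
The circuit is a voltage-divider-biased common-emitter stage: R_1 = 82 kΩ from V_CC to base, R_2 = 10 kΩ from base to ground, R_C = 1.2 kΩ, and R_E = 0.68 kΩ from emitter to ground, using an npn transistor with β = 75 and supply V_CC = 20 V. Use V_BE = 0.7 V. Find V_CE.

Thevenize the base divider: V_Th = V_CC·R_2/(R_1+R_2) = 20×10/92 = 2.17 V, R_Th = R_1‖R_2 = 8.91 kΩ.
Base-emitter loop: V_Th = I_B·R_Th + V_BE + (β+1)I_B·R_E, so I_B = (2.17 − 0.7) / (8.91 + 76×0.68) = 0.0243 mA.
I_C = β·I_B = 75×0.0243 = 1.82 mA, and I_E = (β+1)I_B = 1.85 mA.
V_CE = V_CC − I_C·R_C − I_E·R_E = 20 − 1.82×1.2 − 1.85×0.68 = 16.6 V.
V_CE = 16.6 V > 0.2 V confirms active-region operation.

V_CE ≈ 17 V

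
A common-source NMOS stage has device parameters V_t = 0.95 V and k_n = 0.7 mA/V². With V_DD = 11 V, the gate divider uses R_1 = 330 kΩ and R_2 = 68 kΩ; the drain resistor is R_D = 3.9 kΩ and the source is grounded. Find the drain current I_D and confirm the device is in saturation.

V_G = V_DD·R_2/(R_1+R_2) = 11×68/398 = 1.88 V. With the source grounded, V_GS = V_G = 1.88 V.
Assume saturation: I_D = (k_n/2)(V_GS − V_t)² = (0.7/2)×(1.88 − 0.95)² = 0.35×0.929² = 0.302 mA.
V_DS = V_DD − I_D·R_D = 11 − 0.302×3.9 = 9.82 V.
Saturation requires V_DS ≥ V_GS − V_t = 0.929 V; 9.82 ≥ 0.929 ✓.

I_D ≈ 0.3 mA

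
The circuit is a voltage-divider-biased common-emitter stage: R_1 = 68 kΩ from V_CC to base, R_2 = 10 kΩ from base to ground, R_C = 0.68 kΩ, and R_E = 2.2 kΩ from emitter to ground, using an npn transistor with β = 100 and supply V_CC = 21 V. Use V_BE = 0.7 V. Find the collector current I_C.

I_C ≈ 0.86 mA

Thevenize the base divider: V_Th = V_CC·R_2/(R_1+R_2) = 21×10/78 = 2.69 V, R_Th = R_1‖R_2 = 8.72 kΩ.
Base-emitter loop: V_Th = I_B·R_Th + V_BE + (β+1)I_B·R_E, so I_B = (2.69 − 0.7) / (8.72 + 101×2.2) = 0.00863 mA.
I_C = β·I_B = 100×0.00863 = 0.863 mA, and I_E = (β+1)I_B = 0.871 mA.
V_CE = V_CC − I_C·R_C − I_E·R_E = 21 − 0.863×0.68 − 0.871×2.2 = 18.5 V.
V_CE = 18.5 V > 0.2 V confirms active-region operation.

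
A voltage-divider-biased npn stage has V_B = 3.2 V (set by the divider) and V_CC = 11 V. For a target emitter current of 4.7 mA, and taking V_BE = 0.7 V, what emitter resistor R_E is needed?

R_E ≈ 0.53 kΩ

V_E = V_B − V_BE = 3.2 − 0.7 = 2.5 V.
R_E = V_E / I_E = 2.5 / 4.7 = 0.532 kΩ.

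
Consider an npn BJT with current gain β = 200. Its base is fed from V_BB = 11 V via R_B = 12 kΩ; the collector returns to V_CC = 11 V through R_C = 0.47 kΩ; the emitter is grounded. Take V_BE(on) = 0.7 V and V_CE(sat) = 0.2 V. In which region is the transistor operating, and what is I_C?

Assume active: I_B = (11 − 0.7)/12 = 0.858 mA, giving I_C = β·I_B = 172 mA.
But then V_CE = 11 − 172×0.47 = -69.7 V < V_CE(sat) = 0.2 V — impossible in the active region.
So the transistor is saturated. With V_CE = 0.2 V, I_C = (V_CC − 0.2)/R_C = 10.8/0.47 = 23 mA.
Check: β·I_B = 172 mA > I_C = 23 mA, confirming saturation.

saturation; I_C ≈ 23 mA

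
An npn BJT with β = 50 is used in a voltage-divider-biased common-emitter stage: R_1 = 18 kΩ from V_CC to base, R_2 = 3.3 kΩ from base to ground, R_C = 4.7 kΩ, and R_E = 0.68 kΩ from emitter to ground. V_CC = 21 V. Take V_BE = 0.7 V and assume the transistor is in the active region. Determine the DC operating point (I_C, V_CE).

I_C ≈ 3.4 mA, V_CE ≈ 2.6 V

Thevenize the base divider: V_Th = V_CC·R_2/(R_1+R_2) = 21×3.3/21.3 = 3.25 V, R_Th = R_1‖R_2 = 2.79 kΩ.
Base-emitter loop: V_Th = I_B·R_Th + V_BE + (β+1)I_B·R_E, so I_B = (3.25 − 0.7) / (2.79 + 51×0.68) = 0.0682 mA.
I_C = β·I_B = 50×0.0682 = 3.41 mA, and I_E = (β+1)I_B = 3.48 mA.
V_CE = V_CC − I_C·R_C − I_E·R_E = 21 − 3.41×4.7 − 3.48×0.68 = 2.62 V.
V_CE = 2.62 V > 0.2 V confirms active-region operation.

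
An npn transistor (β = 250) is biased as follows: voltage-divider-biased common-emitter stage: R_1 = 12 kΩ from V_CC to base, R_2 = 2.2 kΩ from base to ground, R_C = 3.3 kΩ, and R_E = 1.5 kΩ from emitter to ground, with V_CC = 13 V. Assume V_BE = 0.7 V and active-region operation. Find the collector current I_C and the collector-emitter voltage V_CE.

I_C ≈ 0.87 mA, V_CE ≈ 8.8 V

Thevenize the base divider: V_Th = V_CC·R_2/(R_1+R_2) = 13×2.2/14.2 = 2.01 V, R_Th = R_1‖R_2 = 1.86 kΩ.
Base-emitter loop: V_Th = I_B·R_Th + V_BE + (β+1)I_B·R_E, so I_B = (2.01 − 0.7) / (1.86 + 251×1.5) = 0.00347 mA.
I_C = β·I_B = 250×0.00347 = 0.868 mA, and I_E = (β+1)I_B = 0.872 mA.
V_CE = V_CC − I_C·R_C − I_E·R_E = 13 − 0.868×3.3 − 0.872×1.5 = 8.83 V.
V_CE = 8.83 V > 0.2 V confirms active-region operation.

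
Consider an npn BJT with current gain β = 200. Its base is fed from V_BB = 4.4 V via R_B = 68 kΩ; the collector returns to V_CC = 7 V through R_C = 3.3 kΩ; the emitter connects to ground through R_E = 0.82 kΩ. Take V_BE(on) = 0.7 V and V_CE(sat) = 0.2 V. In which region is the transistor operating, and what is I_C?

Assume active: I_B = (4.4 − 0.7)/(68 + 201×0.82) = 0.0159 mA, I_C = β·I_B = 3.18 mA.
Then V_CE = 7 − 3.18×3.3 − 3.19×0.82 = -6.11 V < 0.2 V — the active assumption fails.
Re-solve with V_CE = 0.2 V. KCL at the emitter: V_E/R_E = (V_BB−0.7−V_E)/R_B + (V_CC−0.2−V_E)/R_C, giving V_E = 1.38 V.
I_C = (V_CC − 0.2 − V_E)/R_C = (6.8 − 1.38)/3.3 = 1.64 mA.
Check: I_B = (3.7 − 1.38)/68 = 0.0342 mA, and β·I_B = 6.84 mA > I_C, confirming saturation.

saturation; I_C ≈ 1.6 mA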